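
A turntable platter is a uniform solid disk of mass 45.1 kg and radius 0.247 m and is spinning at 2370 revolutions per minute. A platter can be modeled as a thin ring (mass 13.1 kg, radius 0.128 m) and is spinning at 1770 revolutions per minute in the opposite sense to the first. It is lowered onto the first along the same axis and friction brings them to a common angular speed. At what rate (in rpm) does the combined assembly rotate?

No external torque acts about the common axis, so total angular momentum is conserved.
Moments of inertia: I_A = ½(45.1)(0.247)² = 1.376 kg·m²; I_B = (13.1)(0.128)² = 0.2146 kg·m².
Taking A's sense as positive: L = (1.376)(2370) − (0.2146)(1770) = 2881 kg·m²·rpm.
Combined I = 1.376 + 0.2146 = 1.590 kg·m².
ω_f = L / I = 2881 / 1.590 = 1811 rpm.

|ω_f| ≈ 1810 rpm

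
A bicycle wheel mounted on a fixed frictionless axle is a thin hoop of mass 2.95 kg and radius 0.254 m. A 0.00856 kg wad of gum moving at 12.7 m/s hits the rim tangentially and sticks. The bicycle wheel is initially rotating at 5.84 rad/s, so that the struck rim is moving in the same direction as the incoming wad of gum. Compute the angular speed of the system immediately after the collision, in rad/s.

|ω_f| ≈ 5.97 rad/s

About the axle the impulsive forces during the collision are internal, so angular momentum about that axis is conserved.
I_p = (2.95)(0.254)² = 0.1903 kg·m². Taking the sense of the wad of gum's angular momentum as positive, L_{wad} = m v R = (0.00856)(12.7)(0.254) = 0.02761 kg·m²/s.
L_i = +I_p ω_p + m v R = +(0.1903)(5.84) + 0.02761 = 1.139 kg·m²/s.
After sticking, I_f = I_p + m R² = 0.1903 + (0.00856)(0.254)² = 0.1909 kg·m².
ω_f = L_i / I_f = 1.139 / 0.1909 = 5.968 rad/s.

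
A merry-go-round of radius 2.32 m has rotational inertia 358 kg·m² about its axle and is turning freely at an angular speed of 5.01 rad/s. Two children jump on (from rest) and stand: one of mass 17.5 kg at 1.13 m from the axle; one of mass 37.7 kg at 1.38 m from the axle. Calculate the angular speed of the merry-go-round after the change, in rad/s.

ω_f ≈ 3.97 rad/s

The added mass arrives with no angular momentum about the axle, and any external torque about the axle is negligible, so the system's angular momentum is conserved.
Added inertia Σmr² = (17.5)(1.13)² + (37.7)(1.38)² = 94.14 kg·m²; I_f = 358.0 + 94.14 = 452.1 kg·m².
ω_f = I_p ω_i / I_f = (358.0)(5.01) / 452.1 = 3.967 rad/s.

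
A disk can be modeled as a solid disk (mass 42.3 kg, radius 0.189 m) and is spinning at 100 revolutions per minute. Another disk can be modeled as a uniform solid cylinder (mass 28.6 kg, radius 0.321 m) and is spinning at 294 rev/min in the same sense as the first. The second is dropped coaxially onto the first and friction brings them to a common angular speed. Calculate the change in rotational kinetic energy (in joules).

ΔKE ≈ -103 J

The coupling torques are internal; angular momentum about the shared axis is conserved.
Moments of inertia: I_A = ½(42.3)(0.189)² = 0.7555 kg·m²; I_B = ½(28.6)(0.321)² = 1.473 kg·m².
Taking A's sense as positive: L = (0.7555)(100) + (1.473)(294) = 508.8 kg·m²·rpm.
Combined I = 0.7555 + 1.473 = 2.229 kg·m².
ω_f = L / I = 508.8 / 2.229 = 228.2 rpm.
KE_i = ½ΣIω² = 739.8 J; KE_f = ½(2.229)(23.90)² = 636.7 J.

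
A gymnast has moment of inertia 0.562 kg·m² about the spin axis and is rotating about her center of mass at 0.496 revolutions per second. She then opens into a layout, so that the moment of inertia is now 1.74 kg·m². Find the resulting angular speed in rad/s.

ω₂ ≈ 1.01 rad/s

With no external torque about the axis, L is conserved: I₁ω₁ = I₂ω₂.
ω₂ = I₁ω₁ / I₂ = (0.5620)(0.496 rev/s) / (1.740) = 0.1602 rev/s = 1.007 rad/s.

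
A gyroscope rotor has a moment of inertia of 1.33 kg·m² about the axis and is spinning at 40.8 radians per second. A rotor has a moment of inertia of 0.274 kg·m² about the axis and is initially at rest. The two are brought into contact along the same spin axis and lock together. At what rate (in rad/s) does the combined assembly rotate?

|ω_f| ≈ 33.8 rad/s

The coupling torques are internal; angular momentum about the shared axis is conserved.
Taking A's sense as positive: L = (1.330)(40.8) = 54.26 kg·m²·rad/s.
Combined I = 1.330 + 0.2740 = 1.604 kg·m².
ω_f = L / I = 54.26 / 1.604 = 33.83 rad/s.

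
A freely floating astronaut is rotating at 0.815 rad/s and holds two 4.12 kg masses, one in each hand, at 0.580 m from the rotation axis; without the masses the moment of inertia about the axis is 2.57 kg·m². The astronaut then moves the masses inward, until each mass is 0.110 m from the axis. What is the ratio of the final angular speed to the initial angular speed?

ω₂/ω₁ ≈ 2.00

Angular momentum about the spin axis is conserved since the torque about it is zero.
I₁ = 2.57 + 2(4.12)(0.580)² = 5.342 kg·m²; I₂ = 2.57 + 2(4.12)(0.110)² = 2.670 kg·m².
ω₂/ω₁ = I₁/I₂ = 5.342 / 2.670 = 2.001.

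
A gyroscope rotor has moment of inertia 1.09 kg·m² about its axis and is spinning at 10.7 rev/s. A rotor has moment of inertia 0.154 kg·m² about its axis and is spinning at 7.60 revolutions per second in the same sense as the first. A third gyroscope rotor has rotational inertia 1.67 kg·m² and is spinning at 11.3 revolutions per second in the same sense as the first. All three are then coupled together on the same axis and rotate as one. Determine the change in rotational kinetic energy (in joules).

ΔKE ≈ -39.2 J

No external torque acts about the common axis, so total angular momentum is conserved.
Taking A's sense as positive: L = (1.090)(10.7) + (0.1540)(7.60) + (1.670)(11.3) = 31.70 kg·m²·rev/s.
Combined I = 1.090 + 0.1540 + 1.670 = 2.914 kg·m².
ω_f = L / I = 31.70 / 2.914 = 10.88 rev/s.
KE_i = ½ΣIω² = 6848 J; KE_f = ½(2.914)(68.36)² = 6809 J.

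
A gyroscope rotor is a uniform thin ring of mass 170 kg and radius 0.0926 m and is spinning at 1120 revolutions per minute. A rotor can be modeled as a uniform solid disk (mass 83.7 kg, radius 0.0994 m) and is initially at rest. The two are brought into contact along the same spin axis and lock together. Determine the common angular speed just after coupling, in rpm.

|ω_f| ≈ 873 rpm

The coupling torques are internal; angular momentum about the shared axis is conserved.
Moments of inertia: I_A = (170)(0.0926)² = 1.458 kg·m²; I_B = ½(83.7)(0.0994)² = 0.4135 kg·m².
Taking A's sense as positive: L = (1.458)(1120) = 1633 kg·m²·rpm.
Combined I = 1.458 + 0.4135 = 1.871 kg·m².
ω_f = L / I = 1633 / 1.871 = 872.5 rpm.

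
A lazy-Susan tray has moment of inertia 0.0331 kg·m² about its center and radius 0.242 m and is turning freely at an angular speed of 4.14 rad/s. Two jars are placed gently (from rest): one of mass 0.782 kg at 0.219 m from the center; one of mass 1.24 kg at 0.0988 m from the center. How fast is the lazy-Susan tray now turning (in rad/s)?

No external torque acts about the center; L_before = L_after.
Added inertia Σmr² = (0.782)(0.219)² + (1.24)(0.0988)² = 0.04961 kg·m²; I_f = 0.03310 + 0.04961 = 0.08271 kg·m².
ω_f = I_p ω_i / I_f = (0.03310)(4.14) / 0.08271 = 1.657 rad/s.

ω_f ≈ 1.66 rad/s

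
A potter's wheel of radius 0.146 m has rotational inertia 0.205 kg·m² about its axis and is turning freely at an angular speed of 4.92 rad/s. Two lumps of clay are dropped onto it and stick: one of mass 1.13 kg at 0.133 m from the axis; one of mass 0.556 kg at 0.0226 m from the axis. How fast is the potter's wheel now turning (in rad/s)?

The added mass arrives with no angular momentum about the axis, and any external torque about the axis is negligible, so the system's angular momentum is conserved.
Added inertia Σmr² = (1.13)(0.133)² + (0.556)(0.0226)² = 0.02027 kg·m²; I_f = 0.2050 + 0.02027 = 0.2253 kg·m².
ω_f = I_p ω_i / I_f = (0.2050)(4.92) / 0.2253 = 4.477 rad/s.

ω_f ≈ 4.48 rad/s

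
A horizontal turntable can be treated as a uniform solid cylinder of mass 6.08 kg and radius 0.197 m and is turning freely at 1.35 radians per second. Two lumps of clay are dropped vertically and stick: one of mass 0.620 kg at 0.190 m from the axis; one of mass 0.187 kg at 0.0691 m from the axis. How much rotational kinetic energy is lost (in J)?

energy lost ≈ 0.0177 J

The added mass arrives with no angular momentum about the axis, and any external torque about the axis is negligible, so the system's angular momentum is conserved.
I_p = ½(6.08)(0.197)² = 0.1180 kg·m².
Added inertia Σmr² = (0.620)(0.190)² + (0.187)(0.0691)² = 0.02327 kg·m²; I_f = 0.1180 + 0.02327 = 0.1413 kg·m².
ω_f = I_p ω_i / I_f = (0.1180)(1.35) / 0.1413 = 1.128 rad/s.
KE_i = ½(0.1180)(1.350 rad/s)² = 0.1075 J; KE_f = ½(0.1413)(1.128)² = 0.08979 J.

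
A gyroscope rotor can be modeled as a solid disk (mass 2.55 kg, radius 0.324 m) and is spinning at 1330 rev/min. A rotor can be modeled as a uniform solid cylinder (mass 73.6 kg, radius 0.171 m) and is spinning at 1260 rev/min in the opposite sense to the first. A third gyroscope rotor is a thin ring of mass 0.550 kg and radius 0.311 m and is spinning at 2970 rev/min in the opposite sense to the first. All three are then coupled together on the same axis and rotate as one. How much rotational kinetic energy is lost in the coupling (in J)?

ΔKE lost ≈ 5490 J

No external torque acts about the common axis, so total angular momentum is conserved.
Moments of inertia: I_A = ½(2.55)(0.324)² = 0.1338 kg·m²; I_B = ½(73.6)(0.171)² = 1.076 kg·m²; I_C = (0.550)(0.311)² = 0.05320 kg·m².
Taking A's sense as positive: L = (0.1338)(1330) − (1.076)(1260) − (0.05320)(2970) = -1336 kg·m²·rpm.
Combined I = 0.1338 + 1.076 + 0.05320 = 1.263 kg·m².
ω_f = L / I = -1336 / 1.263 = -1058 rpm.
KE_i = ½ΣIω² = 13240 J; KE_f = ½(1.263)(110.7)² = 7746 J.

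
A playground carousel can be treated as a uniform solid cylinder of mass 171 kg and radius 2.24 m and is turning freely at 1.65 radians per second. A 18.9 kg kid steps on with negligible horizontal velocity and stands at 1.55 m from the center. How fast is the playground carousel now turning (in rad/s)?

ω_f ≈ 1.49 rad/s

The added mass arrives with no angular momentum about the center, and any external torque about the center is negligible, so the system's angular momentum is conserved.
I_p = ½(171)(2.24)² = 429.0 kg·m².
Added inertia Σmr² = (18.9)(1.55)² = 45.41 kg·m²; I_f = 429.0 + 45.41 = 474.4 kg·m².
ω_f = I_p ω_i / I_f = (429.0)(1.65) / 474.4 = 1.492 rad/s.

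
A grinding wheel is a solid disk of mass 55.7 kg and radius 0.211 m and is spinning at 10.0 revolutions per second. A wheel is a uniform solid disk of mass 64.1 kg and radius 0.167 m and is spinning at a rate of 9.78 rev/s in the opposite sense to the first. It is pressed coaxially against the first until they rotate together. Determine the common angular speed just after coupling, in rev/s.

|ω_f| ≈ 1.71 rev/s

The coupling torques are internal; angular momentum about the shared axis is conserved.
Moments of inertia: I_A = ½(55.7)(0.211)² = 1.240 kg·m²; I_B = ½(64.1)(0.167)² = 0.8938 kg·m².
Taking A's sense as positive: L = (1.240)(10.0) − (0.8938)(9.78) = 3.657 kg·m²·rev/s.
Combined I = 1.240 + 0.8938 = 2.134 kg·m².
ω_f = L / I = 3.657 / 2.134 = 1.714 rev/s.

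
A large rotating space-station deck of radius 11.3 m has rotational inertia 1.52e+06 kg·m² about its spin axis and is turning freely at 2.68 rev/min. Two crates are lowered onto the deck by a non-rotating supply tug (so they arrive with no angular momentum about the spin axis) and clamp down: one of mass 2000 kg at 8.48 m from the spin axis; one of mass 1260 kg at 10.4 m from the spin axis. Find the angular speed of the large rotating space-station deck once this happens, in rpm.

ω_f ≈ 2.26 rpm

The added mass arrives with no angular momentum about the spin axis, and any external torque about the spin axis is negligible, so the system's angular momentum is conserved.
Added inertia Σmr² = (2000)(8.48)² + (1260)(10.4)² = 2.801e+05 kg·m²; I_f = 1.520e+06 + 2.801e+05 = 1.800e+06 kg·m².
ω_f = I_p ω_i / I_f = (1.520e+06)(2.68) / 1.800e+06 = 2.263 rpm.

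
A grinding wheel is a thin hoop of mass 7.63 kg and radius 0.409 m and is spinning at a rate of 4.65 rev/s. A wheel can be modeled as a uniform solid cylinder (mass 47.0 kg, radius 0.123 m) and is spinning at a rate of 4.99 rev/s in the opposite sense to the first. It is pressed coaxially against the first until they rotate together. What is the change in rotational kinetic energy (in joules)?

ΔKE ≈ -510 J

The coupling torques are internal; angular momentum about the shared axis is conserved.
Moments of inertia: I_A = (7.63)(0.409)² = 1.276 kg·m²; I_B = ½(47.0)(0.123)² = 0.3555 kg·m².
Taking A's sense as positive: L = (1.276)(4.65) − (0.3555)(4.99) = 4.161 kg·m²·rev/s.
Combined I = 1.276 + 0.3555 = 1.632 kg·m².
ω_f = L / I = 4.161 / 1.632 = 2.550 rev/s.
KE_i = ½ΣIω² = 719.5 J; KE_f = ½(1.632)(16.02)² = 209.4 J.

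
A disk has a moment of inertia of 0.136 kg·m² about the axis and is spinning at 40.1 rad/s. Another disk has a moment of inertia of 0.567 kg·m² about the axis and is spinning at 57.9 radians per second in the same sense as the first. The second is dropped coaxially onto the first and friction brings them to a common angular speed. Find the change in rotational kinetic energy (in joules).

ΔKE ≈ -17.4 J

The coupling torques are internal; angular momentum about the shared axis is conserved.
Taking A's sense as positive: L = (0.1360)(40.1) + (0.5670)(57.9) = 38.28 kg·m²·rad/s.
Combined I = 0.1360 + 0.5670 = 0.7030 kg·m².
ω_f = L / I = 38.28 / 0.7030 = 54.46 rad/s.
KE_i = ½ΣIω² = 1060 J; KE_f = ½(0.7030)(54.46)² = 1042 J.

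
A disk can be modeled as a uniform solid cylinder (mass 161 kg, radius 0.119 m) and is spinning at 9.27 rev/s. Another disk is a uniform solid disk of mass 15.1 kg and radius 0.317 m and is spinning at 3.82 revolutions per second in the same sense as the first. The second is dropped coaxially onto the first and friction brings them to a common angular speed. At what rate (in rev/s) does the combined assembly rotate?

The coupling torques are internal; angular momentum about the shared axis is conserved.
Moments of inertia: I_A = ½(161)(0.119)² = 1.140 kg·m²; I_B = ½(15.1)(0.317)² = 0.7587 kg·m².
Taking A's sense as positive: L = (1.140)(9.27) + (0.7587)(3.82) = 13.47 kg·m²·rev/s.
Combined I = 1.140 + 0.7587 = 1.899 kg·m².
ω_f = L / I = 13.47 / 1.899 = 7.092 rev/s.

|ω_f| ≈ 7.09 rev/s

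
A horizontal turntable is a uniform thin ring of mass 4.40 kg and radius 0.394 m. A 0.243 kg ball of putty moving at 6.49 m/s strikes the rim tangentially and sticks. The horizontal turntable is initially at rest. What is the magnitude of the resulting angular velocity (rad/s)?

|ω_f| ≈ 0.862 rad/s

About the axle the impulsive forces during the collision are internal, so angular momentum about that axis is conserved.
I_p = (4.40)(0.394)² = 0.6830 kg·m². Taking the sense of the ball of putty's angular momentum as positive, L_{ball} = m v R = (0.243)(6.49)(0.394) = 0.6214 kg·m²/s.
L_i = 0 + 0.6214 = 0.6214 kg·m²/s.
After sticking, I_f = I_p + m R² = 0.6830 + (0.243)(0.394)² = 0.7208 kg·m².
ω_f = L_i / I_f = 0.6214 / 0.7208 = 0.8621 rad/s.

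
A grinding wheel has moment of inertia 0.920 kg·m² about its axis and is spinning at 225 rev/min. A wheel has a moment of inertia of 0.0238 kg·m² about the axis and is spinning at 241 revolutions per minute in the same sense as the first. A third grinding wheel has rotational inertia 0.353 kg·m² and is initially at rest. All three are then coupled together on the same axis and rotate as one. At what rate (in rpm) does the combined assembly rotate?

No external torque acts about the common axis, so total angular momentum is conserved.
Taking A's sense as positive: L = (0.9200)(225) + (0.02380)(241) = 212.7 kg·m²·rpm.
Combined I = 0.9200 + 0.02380 + 0.3530 = 1.297 kg·m².
ω_f = L / I = 212.7 / 1.297 = 164.0 rpm.

|ω_f| ≈ 164 rpm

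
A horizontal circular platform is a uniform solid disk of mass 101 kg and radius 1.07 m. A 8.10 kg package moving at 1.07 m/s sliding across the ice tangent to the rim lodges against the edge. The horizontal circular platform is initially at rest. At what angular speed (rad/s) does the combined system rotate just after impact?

|ω_f| ≈ 0.138 rad/s

The axle reaction passes through the central axle and exerts no torque about it; angular momentum about the central axle is conserved through the impact.
I_p = ½(101)(1.07)² = 57.82 kg·m². Taking the sense of the package's angular momentum as positive, L_{package} = m v R = (8.10)(1.07)(1.07) = 9.274 kg·m²/s.
L_i = 0 + 9.274 = 9.274 kg·m²/s.
After sticking, I_f = I_p + m R² = 57.82 + (8.10)(1.07)² = 67.09 kg·m².
ω_f = L_i / I_f = 9.274 / 67.09 = 0.1382 rad/s.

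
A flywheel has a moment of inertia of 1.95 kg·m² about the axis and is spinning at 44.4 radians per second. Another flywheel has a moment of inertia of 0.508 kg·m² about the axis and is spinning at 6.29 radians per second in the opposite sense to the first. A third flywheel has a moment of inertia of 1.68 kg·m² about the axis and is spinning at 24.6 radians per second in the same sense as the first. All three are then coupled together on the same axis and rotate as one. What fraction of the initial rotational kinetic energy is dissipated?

fraction ≈ 0.230

No external torque acts about the common axis, so total angular momentum is conserved.
Taking A's sense as positive: L = (1.950)(44.4) − (0.5080)(6.29) + (1.680)(24.6) = 124.7 kg·m²·rad/s.
Combined I = 1.950 + 0.5080 + 1.680 = 4.138 kg·m².
ω_f = L / I = 124.7 / 4.138 = 30.14 rad/s.
KE_i = ½ΣIω² = 2440 J; KE_f = ½(4.138)(30.14)² = 1879 J.
Fraction dissipated = (KE_i − KE_f)/KE_i = 0.2299.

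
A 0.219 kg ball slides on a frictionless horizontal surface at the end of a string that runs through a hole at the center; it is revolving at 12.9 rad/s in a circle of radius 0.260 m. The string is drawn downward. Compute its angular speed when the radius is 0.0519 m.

No torque about the axis ⇒ m r₁² ω₁ = m r₂² ω₂.
ω₂ = ω₁ (r₁/r₂)² = (12.9)(0.260/0.0519)² = 323.7 rad/s.

ω₂ ≈ 324 rad/s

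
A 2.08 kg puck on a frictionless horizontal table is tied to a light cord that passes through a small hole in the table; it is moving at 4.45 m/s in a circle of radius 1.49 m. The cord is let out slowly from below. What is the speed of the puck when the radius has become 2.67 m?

Central (radial) force ⇒ zero torque about the center ⇒ m v r is constant.
v₂ = v₁ r₁ / r₂ = (4.45)(1.49) / (2.67) = 2.483 m/s.

v₂ ≈ 2.48 m/s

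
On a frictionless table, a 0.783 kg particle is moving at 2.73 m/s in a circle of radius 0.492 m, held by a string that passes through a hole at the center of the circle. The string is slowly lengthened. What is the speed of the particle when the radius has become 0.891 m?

v₂ ≈ 1.51 m/s

Central (radial) force ⇒ zero torque about the center ⇒ m v r is constant.
v₂ = v₁ r₁ / r₂ = (2.73)(0.492) / (0.891) = 1.507 m/s.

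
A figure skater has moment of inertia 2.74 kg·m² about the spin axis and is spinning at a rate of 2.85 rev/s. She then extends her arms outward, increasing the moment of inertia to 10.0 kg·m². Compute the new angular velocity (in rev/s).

With no external torque about the axis, L is conserved: I₁ω₁ = I₂ω₂.
ω₂ = I₁ω₁ / I₂ = (2.740)(2.85 rev/s) / (10.00) = 0.7809 rev/s.

ω₂ ≈ 0.781 rev/s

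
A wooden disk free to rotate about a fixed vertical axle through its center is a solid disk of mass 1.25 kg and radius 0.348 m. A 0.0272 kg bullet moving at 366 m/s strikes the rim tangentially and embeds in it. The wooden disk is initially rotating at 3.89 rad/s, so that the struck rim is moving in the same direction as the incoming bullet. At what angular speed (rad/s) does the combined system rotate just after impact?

The axle reaction passes through the axle and exerts no torque about it; angular momentum about the axle is conserved through the impact.
I_p = ½(1.25)(0.348)² = 0.07569 kg·m². Taking the sense of the bullet's angular momentum as positive, L_{bullet} = m v R = (0.0272)(366)(0.348) = 3.464 kg·m²/s.
L_i = +I_p ω_p + m v R = +(0.07569)(3.89) + 3.464 = 3.759 kg·m²/s.
After sticking, I_f = I_p + m R² = 0.07569 + (0.0272)(0.348)² = 0.07898 kg·m².
ω_f = L_i / I_f = 3.759 / 0.07898 = 47.59 rad/s.

|ω_f| ≈ 47.6 rad/s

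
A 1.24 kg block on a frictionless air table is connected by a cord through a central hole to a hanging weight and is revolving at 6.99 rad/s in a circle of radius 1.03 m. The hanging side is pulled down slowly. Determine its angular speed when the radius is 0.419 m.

ω₂ ≈ 42.2 rad/s

No torque about the axis ⇒ m r₁² ω₁ = m r₂² ω₂.
ω₂ = ω₁ (r₁/r₂)² = (6.99)(1.03/0.419)² = 42.24 rad/s.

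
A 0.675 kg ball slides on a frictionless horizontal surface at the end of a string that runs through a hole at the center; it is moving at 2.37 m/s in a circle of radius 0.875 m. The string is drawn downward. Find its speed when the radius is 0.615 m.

v₂ ≈ 3.37 m/s

The only horizontal force on the mass is along the cord (radial), so it exerts no torque about the hole and angular momentum m v r is conserved.
v₂ = v₁ r₁ / r₂ = (2.37)(0.875) / (0.615) = 3.372 m/s.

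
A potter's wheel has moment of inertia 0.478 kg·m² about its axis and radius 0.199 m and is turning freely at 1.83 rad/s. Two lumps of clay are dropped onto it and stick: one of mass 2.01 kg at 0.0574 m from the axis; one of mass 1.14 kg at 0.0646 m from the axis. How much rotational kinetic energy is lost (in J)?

energy lost ≈ 0.0186 J

No external torque acts about the axis; L_before = L_after.
Added inertia Σmr² = (2.01)(0.0574)² + (1.14)(0.0646)² = 0.01138 kg·m²; I_f = 0.4780 + 0.01138 = 0.4894 kg·m².
ω_f = I_p ω_i / I_f = (0.4780)(1.83) / 0.4894 = 1.787 rad/s.
KE_i = ½(0.4780)(1.830 rad/s)² = 0.8004 J; KE_f = ½(0.4894)(1.787)² = 0.7818 J.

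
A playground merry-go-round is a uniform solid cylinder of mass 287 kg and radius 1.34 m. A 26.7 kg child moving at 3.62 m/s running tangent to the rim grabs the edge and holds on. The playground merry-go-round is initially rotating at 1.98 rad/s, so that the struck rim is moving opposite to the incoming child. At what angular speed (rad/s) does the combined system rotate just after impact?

About the axle the impulsive forces during the collision are internal, so angular momentum about that axis is conserved.
I_p = ½(287)(1.34)² = 257.7 kg·m². Taking the sense of the child's angular momentum as positive, L_{child} = m v R = (26.7)(3.62)(1.34) = 129.5 kg·m²/s.
L_i = −I_p ω_p + m v R = −(257.7)(1.98) + 129.5 = -380.7 kg·m²/s.
After sticking, I_f = I_p + m R² = 257.7 + (26.7)(1.34)² = 305.6 kg·m².
ω_f = L_i / I_f = -380.7 / 305.6 = -1.246 rad/s.

|ω_f| ≈ 1.25 rad/s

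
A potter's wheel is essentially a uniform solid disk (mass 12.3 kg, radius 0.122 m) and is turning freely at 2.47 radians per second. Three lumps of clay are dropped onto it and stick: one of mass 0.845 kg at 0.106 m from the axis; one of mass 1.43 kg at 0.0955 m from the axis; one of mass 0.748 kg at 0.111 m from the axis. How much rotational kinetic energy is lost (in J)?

energy lost ≈ 0.0719 J

No external torque acts about the axis; L_before = L_after.
I_p = ½(12.3)(0.122)² = 0.09154 kg·m².
Added inertia Σmr² = (0.845)(0.106)² + (1.43)(0.0955)² + (0.748)(0.111)² = 0.03175 kg·m²; I_f = 0.09154 + 0.03175 = 0.1233 kg·m².
ω_f = I_p ω_i / I_f = (0.09154)(2.47) / 0.1233 = 1.834 rad/s.
KE_i = ½(0.09154)(2.470 rad/s)² = 0.2792 J; KE_f = ½(0.1233)(1.834)² = 0.2073 J.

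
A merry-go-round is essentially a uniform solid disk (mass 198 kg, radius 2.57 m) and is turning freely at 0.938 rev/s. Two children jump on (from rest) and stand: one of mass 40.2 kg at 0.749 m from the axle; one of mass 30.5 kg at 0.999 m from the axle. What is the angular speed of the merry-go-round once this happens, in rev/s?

ω_f ≈ 0.868 rev/s

The added mass arrives with no angular momentum about the axle, and any external torque about the axle is negligible, so the system's angular momentum is conserved.
I_p = ½(198)(2.57)² = 653.9 kg·m².
Added inertia Σmr² = (40.2)(0.749)² + (30.5)(0.999)² = 52.99 kg·m²; I_f = 653.9 + 52.99 = 706.9 kg·m².
ω_f = I_p ω_i / I_f = (653.9)(0.938) / 706.9 = 0.8677 rev/s.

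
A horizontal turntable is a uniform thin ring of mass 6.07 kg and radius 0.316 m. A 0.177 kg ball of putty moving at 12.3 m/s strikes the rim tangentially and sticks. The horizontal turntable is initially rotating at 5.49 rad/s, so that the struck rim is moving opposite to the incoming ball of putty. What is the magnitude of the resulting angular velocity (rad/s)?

|ω_f| ≈ 4.23 rad/s

About the axle the impulsive forces during the collision are internal, so angular momentum about that axis is conserved.
I_p = (6.07)(0.316)² = 0.6061 kg·m². Taking the sense of the ball of putty's angular momentum as positive, L_{ball} = m v R = (0.177)(12.3)(0.316) = 0.6880 kg·m²/s.
L_i = −I_p ω_p + m v R = −(0.6061)(5.49) + 0.6880 = -2.640 kg·m²/s.
After sticking, I_f = I_p + m R² = 0.6061 + (0.177)(0.316)² = 0.6238 kg·m².
ω_f = L_i / I_f = -2.640 / 0.6238 = -4.232 rad/s.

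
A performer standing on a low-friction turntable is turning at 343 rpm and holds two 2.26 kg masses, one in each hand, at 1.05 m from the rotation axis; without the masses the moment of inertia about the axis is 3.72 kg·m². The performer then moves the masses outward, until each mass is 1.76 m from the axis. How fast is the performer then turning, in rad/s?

With no external torque about the axis, L is conserved: I₁ω₁ = I₂ω₂.
I₁ = 3.72 + 2(2.26)(1.05)² = 8.703 kg·m²; I₂ = 3.72 + 2(2.26)(1.76)² = 17.72 kg·m².
ω₂ = I₁ω₁ / I₂ = (8.703)(343 rpm) / (17.72) = 168.5 rpm = 17.64 rad/s.

ω₂ ≈ 17.6 rad/s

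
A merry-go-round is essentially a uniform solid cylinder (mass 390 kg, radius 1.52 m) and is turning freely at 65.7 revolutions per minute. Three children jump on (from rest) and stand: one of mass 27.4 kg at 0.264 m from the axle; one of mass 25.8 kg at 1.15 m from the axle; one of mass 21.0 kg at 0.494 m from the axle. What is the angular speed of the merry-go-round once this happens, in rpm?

The added mass arrives with no angular momentum about the axle, and any external torque about the axle is negligible, so the system's angular momentum is conserved.
I_p = ½(390)(1.52)² = 450.5 kg·m².
Added inertia Σmr² = (27.4)(0.264)² + (25.8)(1.15)² + (21.0)(0.494)² = 41.15 kg·m²; I_f = 450.5 + 41.15 = 491.7 kg·m².
ω_f = I_p ω_i / I_f = (450.5)(65.7) / 491.7 = 60.20 rpm.

ω_f ≈ 60.2 rpm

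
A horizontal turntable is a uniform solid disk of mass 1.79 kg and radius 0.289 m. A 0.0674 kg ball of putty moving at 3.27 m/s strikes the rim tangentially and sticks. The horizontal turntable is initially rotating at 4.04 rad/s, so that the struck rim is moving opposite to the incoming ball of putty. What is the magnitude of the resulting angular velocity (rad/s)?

|ω_f| ≈ 2.96 rad/s

About the axle the impulsive forces during the collision are internal, so angular momentum about that axis is conserved.
I_p = ½(1.79)(0.289)² = 0.07475 kg·m². Taking the sense of the ball of putty's angular momentum as positive, L_{ball} = m v R = (0.0674)(3.27)(0.289) = 0.06370 kg·m²/s.
L_i = −I_p ω_p + m v R = −(0.07475)(4.04) + 0.06370 = -0.2383 kg·m²/s.
After sticking, I_f = I_p + m R² = 0.07475 + (0.0674)(0.289)² = 0.08038 kg·m².
ω_f = L_i / I_f = -0.2383 / 0.08038 = -2.965 rad/s.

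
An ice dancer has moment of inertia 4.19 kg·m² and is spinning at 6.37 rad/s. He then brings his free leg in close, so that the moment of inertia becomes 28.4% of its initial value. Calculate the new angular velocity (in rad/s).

Angular momentum about the spin axis is conserved since the torque about it is zero.
I₂ = 0.284 × 4.19 = 1.190 kg·m².
ω₂ = I₁ω₁ / I₂ = (4.190)(6.37 rad/s) / (1.190) = 22.43 rad/s.

ω₂ ≈ 22.4 rad/s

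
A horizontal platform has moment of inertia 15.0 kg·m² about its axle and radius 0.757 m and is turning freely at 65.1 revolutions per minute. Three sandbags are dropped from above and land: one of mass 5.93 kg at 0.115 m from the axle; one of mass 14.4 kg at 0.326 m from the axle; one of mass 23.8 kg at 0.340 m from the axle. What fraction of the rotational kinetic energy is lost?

No external torque acts about the axle; L_before = L_after.
Added inertia Σmr² = (5.93)(0.115)² + (14.4)(0.326)² + (23.8)(0.340)² = 4.360 kg·m²; I_f = 15.00 + 4.360 = 19.36 kg·m².
ω_f = I_p ω_i / I_f = (15.00)(65.1) / 19.36 = 50.44 rpm.
KE_i = ½(15.00)(6.817 rad/s)² = 348.6 J; KE_f = ½(19.36)(5.282)² = 270.1 J.
Fraction lost = 0.2252.

fraction ≈ 0.225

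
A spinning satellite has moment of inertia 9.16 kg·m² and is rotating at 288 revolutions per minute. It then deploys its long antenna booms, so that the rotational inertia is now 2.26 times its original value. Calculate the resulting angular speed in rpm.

With no external torque about the axis, L is conserved: I₁ω₁ = I₂ω₂.
I₂ = 2.26 × 9.16 = 20.70 kg·m².
ω₂ = I₁ω₁ / I₂ = (9.160)(288 rpm) / (20.70) = 127.4 rpm.

ω₂ ≈ 127 rpm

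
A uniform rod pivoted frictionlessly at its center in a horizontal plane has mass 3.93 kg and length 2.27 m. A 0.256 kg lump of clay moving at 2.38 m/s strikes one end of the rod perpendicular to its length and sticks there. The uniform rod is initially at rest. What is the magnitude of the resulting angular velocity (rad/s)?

|ω_f| ≈ 0.343 rad/s

About the pivot the impulsive forces during the collision are internal, so angular momentum about that axis is conserved.
I_p = (1/12)(3.93)(2.27)² = 1.688 kg·m². Taking the sense of the lump of clay's angular momentum as positive, L_{lump} = m v R = (0.256)(2.38)(2.27/2) = 0.6915 kg·m²/s.
L_i = 0 + 0.6915 = 0.6915 kg·m²/s.
After sticking, I_f = I_p + m R² = 1.688 + (0.256)(2.27/2)² = 2.017 kg·m².
ω_f = L_i / I_f = 0.6915 / 2.017 = 0.3428 rad/s.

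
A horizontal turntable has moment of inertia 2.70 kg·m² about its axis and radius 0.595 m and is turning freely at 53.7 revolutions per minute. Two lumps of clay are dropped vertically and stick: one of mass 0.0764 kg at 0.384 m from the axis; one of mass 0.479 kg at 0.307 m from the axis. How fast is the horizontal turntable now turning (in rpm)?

ω_f ≈ 52.6 rpm

No external torque acts about the axis; L_before = L_after.
Added inertia Σmr² = (0.0764)(0.384)² + (0.479)(0.307)² = 0.05641 kg·m²; I_f = 2.700 + 0.05641 = 2.756 kg·m².
ω_f = I_p ω_i / I_f = (2.700)(53.7) / 2.756 = 52.60 rpm.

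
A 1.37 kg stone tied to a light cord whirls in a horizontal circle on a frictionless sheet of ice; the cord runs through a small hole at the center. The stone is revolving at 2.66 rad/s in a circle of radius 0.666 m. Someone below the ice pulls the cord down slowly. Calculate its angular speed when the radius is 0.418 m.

No torque about the axis ⇒ m r₁² ω₁ = m r₂² ω₂.
ω₂ = ω₁ (r₁/r₂)² = (2.66)(0.666/0.418)² = 6.753 rad/s.

ω₂ ≈ 6.75 rad/s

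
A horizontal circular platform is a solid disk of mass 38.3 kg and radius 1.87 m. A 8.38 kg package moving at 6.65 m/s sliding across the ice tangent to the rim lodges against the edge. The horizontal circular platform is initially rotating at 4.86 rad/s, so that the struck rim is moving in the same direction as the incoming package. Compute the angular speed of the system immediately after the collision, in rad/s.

The axle reaction passes through the central axle and exerts no torque about it; angular momentum about the central axle is conserved through the impact.
I_p = ½(38.3)(1.87)² = 66.97 kg·m². Taking the sense of the package's angular momentum as positive, L_{package} = m v R = (8.38)(6.65)(1.87) = 104.2 kg·m²/s.
L_i = +I_p ω_p + m v R = +(66.97)(4.86) + 104.2 = 429.7 kg·m²/s.
After sticking, I_f = I_p + m R² = 66.97 + (8.38)(1.87)² = 96.27 kg·m².
ω_f = L_i / I_f = 429.7 / 96.27 = 4.463 rad/s.

|ω_f| ≈ 4.46 rad/s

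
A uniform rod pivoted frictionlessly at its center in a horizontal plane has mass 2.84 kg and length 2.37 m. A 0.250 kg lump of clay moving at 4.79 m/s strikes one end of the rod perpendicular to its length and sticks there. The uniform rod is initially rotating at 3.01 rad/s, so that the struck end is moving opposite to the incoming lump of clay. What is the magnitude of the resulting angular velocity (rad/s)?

|ω_f| ≈ 1.54 rad/s

The axle reaction passes through the pivot and exerts no torque about it; angular momentum about the pivot is conserved through the impact.
I_p = (1/12)(2.84)(2.37)² = 1.329 kg·m². Taking the sense of the lump of clay's angular momentum as positive, L_{lump} = m v R = (0.250)(4.79)(2.37/2) = 1.419 kg·m²/s.
L_i = −I_p ω_p + m v R = −(1.329)(3.01) + 1.419 = -2.582 kg·m²/s.
After sticking, I_f = I_p + m R² = 1.329 + (0.250)(2.37/2)² = 1.680 kg·m².
ω_f = L_i / I_f = -2.582 / 1.680 = -1.537 rad/s.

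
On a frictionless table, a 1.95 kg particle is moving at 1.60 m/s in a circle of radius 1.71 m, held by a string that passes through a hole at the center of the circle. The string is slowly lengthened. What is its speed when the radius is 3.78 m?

v₂ ≈ 0.724 m/s

The only horizontal force on the mass is along the cord (radial), so it exerts no torque about the hole and angular momentum m v r is conserved.
v₂ = v₁ r₁ / r₂ = (1.60)(1.71) / (3.78) = 0.7238 m/s.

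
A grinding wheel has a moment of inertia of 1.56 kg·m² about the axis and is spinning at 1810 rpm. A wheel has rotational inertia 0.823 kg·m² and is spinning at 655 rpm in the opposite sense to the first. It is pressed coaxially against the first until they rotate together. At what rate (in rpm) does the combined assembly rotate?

No external torque acts about the common axis, so total angular momentum is conserved.
Taking A's sense as positive: L = (1.560)(1810) − (0.8230)(655) = 2285 kg·m²·rpm.
Combined I = 1.560 + 0.8230 = 2.383 kg·m².
ω_f = L / I = 2285 / 2.383 = 958.7 rpm.

|ω_f| ≈ 959 rpm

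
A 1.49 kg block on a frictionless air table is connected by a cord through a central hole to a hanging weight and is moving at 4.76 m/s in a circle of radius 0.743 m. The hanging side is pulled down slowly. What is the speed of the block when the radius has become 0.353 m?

v₂ ≈ 10.0 m/s

The only horizontal force on the mass is along the cord (radial), so it exerts no torque about the hole and angular momentum m v r is conserved.
v₂ = v₁ r₁ / r₂ = (4.76)(0.743) / (0.353) = 10.02 m/s.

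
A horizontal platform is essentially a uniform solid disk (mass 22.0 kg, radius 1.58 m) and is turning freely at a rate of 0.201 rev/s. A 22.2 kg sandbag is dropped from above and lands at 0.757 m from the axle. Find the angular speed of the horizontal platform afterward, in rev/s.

The added mass arrives with no angular momentum about the axle, and any external torque about the axle is negligible, so the system's angular momentum is conserved.
I_p = ½(22.0)(1.58)² = 27.46 kg·m².
Added inertia Σmr² = (22.2)(0.757)² = 12.72 kg·m²; I_f = 27.46 + 12.72 = 40.18 kg·m².
ω_f = I_p ω_i / I_f = (27.46)(0.201) / 40.18 = 0.1374 rev/s.

ω_f ≈ 0.137 rev/s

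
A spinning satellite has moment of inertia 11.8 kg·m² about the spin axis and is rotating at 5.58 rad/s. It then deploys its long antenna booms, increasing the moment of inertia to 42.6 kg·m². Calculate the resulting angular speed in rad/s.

With no external torque about the axis, L is conserved: I₁ω₁ = I₂ω₂.
ω₂ = I₁ω₁ / I₂ = (11.80)(5.58 rad/s) / (42.60) = 1.546 rad/s.

ω₂ ≈ 1.55 rad/s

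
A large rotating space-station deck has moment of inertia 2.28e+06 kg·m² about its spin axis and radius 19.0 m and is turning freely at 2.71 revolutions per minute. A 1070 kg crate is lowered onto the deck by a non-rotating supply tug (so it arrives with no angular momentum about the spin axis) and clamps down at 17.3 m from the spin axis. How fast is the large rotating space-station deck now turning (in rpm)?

ω_f ≈ 2.38 rpm

The added mass arrives with no angular momentum about the spin axis, and any external torque about the spin axis is negligible, so the system's angular momentum is conserved.
Added inertia Σmr² = (1070)(17.3)² = 3.202e+05 kg·m²; I_f = 2.280e+06 + 3.202e+05 = 2.600e+06 kg·m².
ω_f = I_p ω_i / I_f = (2.280e+06)(2.71) / 2.600e+06 = 2.376 rpm.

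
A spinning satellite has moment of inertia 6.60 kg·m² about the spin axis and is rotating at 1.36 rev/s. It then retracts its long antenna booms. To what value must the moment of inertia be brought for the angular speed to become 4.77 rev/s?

I₂ ≈ 1.88 kg·m²

Angular momentum about the spin axis is conserved since the torque about it is zero.
I₂ = I₁ω₁ / ω₂ = (6.60)(1.36) / (4.77) = 1.882 kg·m².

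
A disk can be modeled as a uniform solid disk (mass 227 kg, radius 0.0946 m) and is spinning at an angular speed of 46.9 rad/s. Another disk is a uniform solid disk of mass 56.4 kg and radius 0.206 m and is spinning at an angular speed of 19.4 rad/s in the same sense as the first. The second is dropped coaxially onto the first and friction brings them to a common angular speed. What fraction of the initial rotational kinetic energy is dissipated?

fraction ≈ 0.155

No external torque acts about the common axis, so total angular momentum is conserved.
Moments of inertia: I_A = ½(227)(0.0946)² = 1.016 kg·m²; I_B = ½(56.4)(0.206)² = 1.197 kg·m².
Taking A's sense as positive: L = (1.016)(46.9) + (1.197)(19.4) = 70.85 kg·m²·rad/s.
Combined I = 1.016 + 1.197 = 2.212 kg·m².
ω_f = L / I = 70.85 / 2.212 = 32.03 rad/s.
KE_i = ½ΣIω² = 1342 J; KE_f = ½(2.212)(32.03)² = 1135 J.
Fraction dissipated = (KE_i − KE_f)/KE_i = 0.1548.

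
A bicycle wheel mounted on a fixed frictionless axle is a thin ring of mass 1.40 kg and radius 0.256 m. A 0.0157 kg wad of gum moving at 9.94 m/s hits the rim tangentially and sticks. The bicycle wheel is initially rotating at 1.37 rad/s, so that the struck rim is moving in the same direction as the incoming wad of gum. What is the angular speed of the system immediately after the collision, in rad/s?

About the axle the impulsive forces during the collision are internal, so angular momentum about that axis is conserved.
I_p = (1.40)(0.256)² = 0.09175 kg·m². Taking the sense of the wad of gum's angular momentum as positive, L_{wad} = m v R = (0.0157)(9.94)(0.256) = 0.03995 kg·m²/s.
L_i = +I_p ω_p + m v R = +(0.09175)(1.37) + 0.03995 = 0.1656 kg·m²/s.
After sticking, I_f = I_p + m R² = 0.09175 + (0.0157)(0.256)² = 0.09278 kg·m².
ω_f = L_i / I_f = 0.1656 / 0.09278 = 1.785 rad/s.

|ω_f| ≈ 1.79 rad/s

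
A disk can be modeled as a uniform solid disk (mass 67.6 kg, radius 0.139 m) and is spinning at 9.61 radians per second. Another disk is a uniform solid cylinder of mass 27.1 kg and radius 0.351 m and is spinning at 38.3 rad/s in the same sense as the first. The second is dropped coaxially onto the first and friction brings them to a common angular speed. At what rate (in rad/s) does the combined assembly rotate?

The coupling torques are internal; angular momentum about the shared axis is conserved.
Moments of inertia: I_A = ½(67.6)(0.139)² = 0.6530 kg·m²; I_B = ½(27.1)(0.351)² = 1.669 kg·m².
Taking A's sense as positive: L = (0.6530)(9.61) + (1.669)(38.3) = 70.21 kg·m²·rad/s.
Combined I = 0.6530 + 1.669 = 2.322 kg·m².
ω_f = L / I = 70.21 / 2.322 = 30.23 rad/s.

|ω_f| ≈ 30.2 rad/s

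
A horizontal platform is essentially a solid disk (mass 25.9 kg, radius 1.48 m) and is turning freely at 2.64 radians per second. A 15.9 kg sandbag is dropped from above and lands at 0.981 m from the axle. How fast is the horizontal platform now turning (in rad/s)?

ω_f ≈ 1.71 rad/s

No external torque acts about the axle; L_before = L_after.
I_p = ½(25.9)(1.48)² = 28.37 kg·m².
Added inertia Σmr² = (15.9)(0.981)² = 15.30 kg·m²; I_f = 28.37 + 15.30 = 43.67 kg·m².
ω_f = I_p ω_i / I_f = (28.37)(2.64) / 43.67 = 1.715 rad/s.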